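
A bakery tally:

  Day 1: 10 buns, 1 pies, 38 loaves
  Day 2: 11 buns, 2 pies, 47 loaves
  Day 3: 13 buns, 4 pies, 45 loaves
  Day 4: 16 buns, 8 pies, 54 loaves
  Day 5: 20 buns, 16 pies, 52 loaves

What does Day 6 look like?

25 buns, 32 pies, 61 loaves

Buns: differences are 1, 2, 3, … (increasing by 1 each time), so 10, 11, 13, 16, 20 → 25.
Pies: ×2 each step, so 1, 2, 4, 8, 16 → 32.
For the loaves, alternating steps +9, −2, +9, −2, …: 38, 47, 45, 54, 52 → 61.
Putting it together: 25 buns, 32 pies, 61 loaves.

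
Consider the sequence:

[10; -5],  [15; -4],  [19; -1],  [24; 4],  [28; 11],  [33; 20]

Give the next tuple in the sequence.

[37; 31]

First value: alternating steps +5, +4, +5, +4, …, so 10, 15, 19, 24, 28, 33 → 37.
Second value: differences are 1, 3, 5, … (increasing by 2 each time); -5, -4, -1, 4, 11, 20 → 31.
Putting it together: [37; 31].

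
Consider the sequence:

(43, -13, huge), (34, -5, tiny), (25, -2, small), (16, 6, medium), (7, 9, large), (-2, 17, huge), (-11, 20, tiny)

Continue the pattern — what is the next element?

First entry: −9 each step; 43, 34, 25, 16, 7, -2, -11 → -20.
Second entry: alternating steps +8, +3, +8, +3, …, so -13, -5, -2, 6, 9, 17, 20 → 28.
Size: huge, tiny, small, medium, large, huge, tiny → small (repeats huge → tiny → small → medium → large).
So the next element is (-20, 28, small).

(-20, 28, small)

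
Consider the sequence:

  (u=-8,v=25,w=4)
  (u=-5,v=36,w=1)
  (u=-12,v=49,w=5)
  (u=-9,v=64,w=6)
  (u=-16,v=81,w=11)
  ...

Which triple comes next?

U goes -8, -5, -12, -9, -16 → -13 (alternating steps +3, −7, +3, −7, …).
For the v, perfect squares: 5², 6², 7², …: 25, 36, 49, 64, 81 → 100.
W: each term is the sum of the two before it; 4, 1, 5, 6, 11 → 17.
So the next triple is (u=-13,v=100,w=17).

(u=-13,v=100,w=17)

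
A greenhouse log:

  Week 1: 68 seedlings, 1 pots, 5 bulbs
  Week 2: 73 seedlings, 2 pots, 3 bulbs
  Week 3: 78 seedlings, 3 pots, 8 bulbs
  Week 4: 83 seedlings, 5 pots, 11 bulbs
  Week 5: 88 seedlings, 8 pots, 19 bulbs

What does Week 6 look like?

93 seedlings, 13 pots, 30 bulbs

Seedlings: 68, 73, 78, 83, 88 → 93 (+5 each step).
Pots: each term is the sum of the two before it, so 1, 2, 3, 5, 8 → 13.
Bulbs goes 5, 3, 8, 11, 19 → 30 (each term is the sum of the two before it).
So the next line is 93 seedlings, 13 pots, 30 bulbs.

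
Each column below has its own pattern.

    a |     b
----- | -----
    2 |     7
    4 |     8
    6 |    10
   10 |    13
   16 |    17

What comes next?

26  22

Column a: each term is the sum of the two before it, so 2, 4, 6, 10, 16 → 26.
Column b: 7, 8, 10, 13, 17 → 22 (differences are 1, 2, 3, … (increasing by 1 each time)).
Combining the parts gives 26  22.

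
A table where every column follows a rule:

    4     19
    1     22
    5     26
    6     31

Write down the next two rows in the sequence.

First component: 4, 1, 5, 6 → 11 → 17 (each term is the sum of the two before it).
Second component: differences are 3, 4, 5, … (increasing by 1 each time); 19, 22, 26, 31 → 37 → 44.
Putting the parts together: 11  37 and then 17  44.

11  37; 17  44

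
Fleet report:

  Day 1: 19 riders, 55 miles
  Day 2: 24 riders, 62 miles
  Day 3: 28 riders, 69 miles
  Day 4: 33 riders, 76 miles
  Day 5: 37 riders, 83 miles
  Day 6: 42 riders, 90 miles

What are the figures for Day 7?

46 riders, 97 miles

Riders: alternating steps +5, +4, +5, +4, …; 19, 24, 28, 33, 37, 42 → 46.
For the miles, +7 each step: 55, 62, 69, 76, 83, 90 → 97.
Putting it together: 46 riders, 97 miles.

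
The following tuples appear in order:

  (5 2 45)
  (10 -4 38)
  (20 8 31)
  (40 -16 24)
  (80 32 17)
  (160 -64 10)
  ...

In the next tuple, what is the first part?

For the first part, ×2 each step: 5, 10, 20, 40, 80, 160 → 320.
Second part: ×(-2) each step; 2, -4, 8, -16, 32, -64 → 128.
Third part goes 45, 38, 31, 24, 17, 10 → 3 (−7 each step).

320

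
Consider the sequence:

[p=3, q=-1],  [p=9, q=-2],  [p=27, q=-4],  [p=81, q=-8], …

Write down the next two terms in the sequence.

[p=243, q=-16], [p=729, q=-32]

P: 3, 9, 27, 81 → 243 → 729 (×3 each step).
For the q, ×2 each step: -1, -2, -4, -8 → -16 → -32.
So the next two terms are [p=243, q=-16] and [p=729, q=-32].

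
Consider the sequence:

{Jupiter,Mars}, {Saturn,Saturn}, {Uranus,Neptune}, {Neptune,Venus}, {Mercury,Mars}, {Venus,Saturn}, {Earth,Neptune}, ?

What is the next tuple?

First planet: Jupiter, Saturn, Uranus, Neptune, Mercury, Venus, Earth → Mars (runs through the planets Mercury→Neptune).
Second planet — repeats Mars → Saturn → Neptune → Venus: Mars, Saturn, Neptune, Venus, Mars, Saturn, Neptune → Venus.
Combining the parts gives {Mars,Venus}.

{Mars,Venus}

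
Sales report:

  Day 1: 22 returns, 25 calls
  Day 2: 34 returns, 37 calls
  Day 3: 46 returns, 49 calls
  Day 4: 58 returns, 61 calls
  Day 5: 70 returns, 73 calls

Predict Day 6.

82 returns, 85 calls

Returns goes 22, 34, 46, 58, 70 → 82 (+12 each step).
Calls — always 3 more than the returns: 25, 37, 49, 61, 73 → 85.
Putting it together: 82 returns, 85 calls.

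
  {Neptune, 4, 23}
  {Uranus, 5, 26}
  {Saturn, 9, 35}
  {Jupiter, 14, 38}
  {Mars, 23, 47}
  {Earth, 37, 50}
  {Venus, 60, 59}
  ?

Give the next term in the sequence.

Planet — runs backward through the planets Mercury→Neptune: Neptune, Uranus, Saturn, Jupiter, Mars, Earth, Venus → Mercury.
Second entry — each term is the sum of the two before it: 4, 5, 9, 14, 23, 37, 60 → 97.
For the third entry, alternating steps +3, +9, +3, +9, …: 23, 26, 35, 38, 47, 50, 59 → 62.
Putting it together: {Mercury, 97, 62}.

{Mercury, 97, 62}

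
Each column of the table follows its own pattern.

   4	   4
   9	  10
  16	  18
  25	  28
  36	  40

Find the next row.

First component: perfect squares: 2², 3², 4², …, so 4, 9, 16, 25, 36 → 49.
Second component goes 4, 10, 18, 28, 40 → 54 (differences are 6, 8, 10, … (increasing by 2 each time)).
Putting it together: 49  54.

49  54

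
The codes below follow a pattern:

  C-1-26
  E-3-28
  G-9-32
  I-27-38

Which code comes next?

Letter goes C, E, G, I → K (letters move forward 2 places in the alphabet).
Second component goes 1, 3, 9, 27 → 81 (×3 each step).
Third component: differences are 2, 4, 6, … (increasing by 2 each time), so 26, 28, 32, 38 → 46.
Putting it together: K-81-46.

K-81-46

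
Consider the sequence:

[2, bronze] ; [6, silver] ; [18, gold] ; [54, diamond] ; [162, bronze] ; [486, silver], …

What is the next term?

[1458, gold]

First value goes 2, 6, 18, 54, 162, 486 → 1458 (×3 each step).
Rank goes bronze, silver, gold, diamond, bronze, silver → gold (repeats bronze → silver → gold → diamond).
Combining the parts gives [1458, gold].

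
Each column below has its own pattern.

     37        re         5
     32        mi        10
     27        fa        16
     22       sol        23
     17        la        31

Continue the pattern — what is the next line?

For the first component, −5 each step: 37, 32, 27, 22, 17 → 12.
Note: re, mi, fa, sol, la → ti (runs through the solfège scale do→ti).
Third component: 5, 10, 16, 23, 31 → 40 (differences are 5, 6, 7, … (increasing by 1 each time)).
Combining the parts gives 12  ti  40.

12  ti  40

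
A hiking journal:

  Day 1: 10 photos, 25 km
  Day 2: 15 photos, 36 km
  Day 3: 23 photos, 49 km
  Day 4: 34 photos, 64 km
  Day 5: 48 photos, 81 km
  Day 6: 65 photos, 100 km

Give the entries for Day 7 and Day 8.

Photos: 10, 15, 23, 34, 48, 65 → 85 → 108 (differences are 5, 8, 11, … (increasing by 3 each time)).
Km: 25, 36, 49, 64, 81, 100 → 121 → 144 (perfect squares: 5², 6², 7², …).
Putting the parts together: 85 photos, 121 km and then 108 photos, 144 km.

85 photos, 121 km; 108 photos, 144 km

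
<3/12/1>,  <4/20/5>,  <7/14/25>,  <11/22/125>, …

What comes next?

First slot: each term is the sum of the two before it; 3, 4, 7, 11 → 18.
For the second slot, alternating steps +8, −6, +8, −6, …: 12, 20, 14, 22 → 16.
Third slot: 1, 5, 25, 125 → 625 (×5 each step).
So the next element is <18/16/625>.

<18/16/625>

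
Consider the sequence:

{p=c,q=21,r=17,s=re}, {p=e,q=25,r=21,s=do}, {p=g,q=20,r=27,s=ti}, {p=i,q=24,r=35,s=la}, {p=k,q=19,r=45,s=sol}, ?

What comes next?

{p=m,q=23,r=57,s=fa}

P: letters move forward 2 places in the alphabet, so c, e, g, i, k → m.
Q: alternating steps +4, −5, +4, −5, …, so 21, 25, 20, 24, 19 → 23.
R: differences are 4, 6, 8, … (increasing by 2 each time), so 17, 21, 27, 35, 45 → 57.
S: runs backward through the solfège scale do→ti; re, do, ti, la, sol → fa.
So the next term is {p=m,q=23,r=57,s=fa}.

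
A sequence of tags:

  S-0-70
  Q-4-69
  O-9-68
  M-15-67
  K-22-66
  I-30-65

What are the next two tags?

G-39-64 then E-49-63

Letter — letters move back 2 places in the alphabet: S, Q, O, M, K, I → G → E.
Second component goes 0, 4, 9, 15, 22, 30 → 39 → 49 (differences are 4, 5, 6, … (increasing by 1 each time)).
For the third component, −1 each step: 70, 69, 68, 67, 66, 65 → 64 → 63.
Putting the parts together: G-39-64 and then E-49-63.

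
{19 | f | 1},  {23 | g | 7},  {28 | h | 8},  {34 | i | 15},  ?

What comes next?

First entry: 19, 23, 28, 34 → 41 (differences are 4, 5, 6, … (increasing by 1 each time)).
Letter: f, g, h, i → j (letters move forward 1 place in the alphabet).
For the third entry, each term is the sum of the two before it: 1, 7, 8, 15 → 23.
Combining the parts gives {41 | j | 23}.

{41 | j | 23}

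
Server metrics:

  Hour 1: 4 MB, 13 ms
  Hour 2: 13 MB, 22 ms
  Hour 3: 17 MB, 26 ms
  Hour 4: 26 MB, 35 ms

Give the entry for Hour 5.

MB: 4, 13, 17, 26 → 30 (alternating steps +9, +4, +9, +4, …).
Ms goes 13, 22, 26, 35 → 39 (always 9 more than the MB).
Putting it together: 30 MB, 39 ms.

30 MB, 39 ms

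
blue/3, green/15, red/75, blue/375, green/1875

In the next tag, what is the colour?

red

Colour: repeats blue → green → red; blue, green, red, blue, green → red.
Second component: 3, 15, 75, 375, 1875 → 9375 (×5 each step).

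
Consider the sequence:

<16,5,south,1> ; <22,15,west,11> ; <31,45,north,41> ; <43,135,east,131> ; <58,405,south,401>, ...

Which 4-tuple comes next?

<76,1215,west,1211>

First coordinate: differences are 6, 9, 12, … (increasing by 3 each time); 16, 22, 31, 43, 58 → 76.
Second coordinate: ×3 each step; 5, 15, 45, 135, 405 → 1215.
Direction: repeats south → west → north → east, so south, west, north, east, south → west.
Fourth coordinate: 1, 11, 41, 131, 401 → 1211 (always 4 less than the second coordinate).
Combining the parts gives <76,1215,west,1211>.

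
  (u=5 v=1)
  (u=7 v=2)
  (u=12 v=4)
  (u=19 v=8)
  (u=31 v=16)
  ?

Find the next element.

U: 5, 7, 12, 19, 31 → 50 (each term is the sum of the two before it).
V: ×2 each step, so 1, 2, 4, 8, 16 → 32.
Putting it together: (u=50 v=32).

(u=50 v=32)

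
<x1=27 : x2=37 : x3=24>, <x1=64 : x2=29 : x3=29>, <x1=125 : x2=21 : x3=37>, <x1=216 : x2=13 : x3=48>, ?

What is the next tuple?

X1 goes 27, 64, 125, 216 → 343 (perfect cubes: 3³, 4³, 5³, …).
X2: 37, 29, 21, 13 → 5 (−8 each step).
For the x3, differences are 5, 8, 11, … (increasing by 3 each time): 24, 29, 37, 48 → 62.
Combining the parts gives <x1=343 : x2=5 : x3=62>.

<x1=343 : x2=5 : x3=62>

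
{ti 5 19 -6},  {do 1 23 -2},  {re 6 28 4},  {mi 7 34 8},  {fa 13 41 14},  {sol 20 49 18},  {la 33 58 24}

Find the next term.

{ti 53 68 28}

Note — runs through the solfège scale do→ti: ti, do, re, mi, fa, sol, la → ti.
Second entry: each term is the sum of the two before it; 5, 1, 6, 7, 13, 20, 33 → 53.
Third entry — differences are 4, 5, 6, … (increasing by 1 each time): 19, 23, 28, 34, 41, 49, 58 → 68.
For the fourth entry, alternating steps +4, +6, +4, +6, …: -6, -2, 4, 8, 14, 18, 24 → 28.
Putting it together: {ti 53 68 28}.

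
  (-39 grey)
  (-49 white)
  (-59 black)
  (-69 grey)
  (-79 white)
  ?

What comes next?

(-89 black)

First value — −10 each step: -39, -49, -59, -69, -79 → -89.
Shade — repeats grey → white → black: grey, white, black, grey, white → black.
Putting it together: (-89 black).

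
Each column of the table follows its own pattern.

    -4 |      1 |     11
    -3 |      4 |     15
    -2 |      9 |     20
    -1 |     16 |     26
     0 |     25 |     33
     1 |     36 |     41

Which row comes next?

2  49  50

For the first component, +1 each step: -4, -3, -2, -1, 0, 1 → 2.
Second component: perfect squares: 1², 2², 3², …; 1, 4, 9, 16, 25, 36 → 49.
For the third component, differences are 4, 5, 6, … (increasing by 1 each time): 11, 15, 20, 26, 33, 41 → 50.
Combining the parts gives 2  49  50.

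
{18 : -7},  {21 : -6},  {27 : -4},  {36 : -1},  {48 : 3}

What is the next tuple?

{63 : 8}

First value goes 18, 21, 27, 36, 48 → 63 (differences are 3, 6, 9, … (increasing by 3 each time)).
For the second value, differences are 1, 2, 3, … (increasing by 1 each time): -7, -6, -4, -1, 3 → 8.
Putting it together: {63 : 8}.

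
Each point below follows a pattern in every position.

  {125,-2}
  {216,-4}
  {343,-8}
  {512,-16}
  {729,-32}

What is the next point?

{1000,-64}

First value — perfect cubes: 5³, 6³, 7³, …: 125, 216, 343, 512, 729 → 1000.
Second value: ×2 each step; -2, -4, -8, -16, -32 → -64.
Putting it together: {1000,-64}.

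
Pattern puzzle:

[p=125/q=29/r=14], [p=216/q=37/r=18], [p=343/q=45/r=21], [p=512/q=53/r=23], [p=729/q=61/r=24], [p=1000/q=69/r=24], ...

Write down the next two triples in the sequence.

[p=1331/q=77/r=23], [p=1728/q=85/r=21]

P: 125, 216, 343, 512, 729, 1000 → 1331 → 1728 (perfect cubes: 5³, 6³, 7³, …).
Q: +8 each step; 29, 37, 45, 53, 61, 69 → 77 → 85.
R goes 14, 18, 21, 23, 24, 24 → 23 → 21 (differences are 4, 3, 2, … (decreasing by 1 each time)).
Putting the parts together: [p=1331/q=77/r=23] and then [p=1728/q=85/r=21].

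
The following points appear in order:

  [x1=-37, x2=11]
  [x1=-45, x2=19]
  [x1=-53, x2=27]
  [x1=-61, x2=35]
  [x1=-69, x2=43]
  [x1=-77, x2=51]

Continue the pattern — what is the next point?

[x1=-85, x2=59]

For the x1, −8 each step: -37, -45, -53, -61, -69, -77 → -85.
X2: 11, 19, 27, 35, 43, 51 → 59 (together with the x1 always sums to -26).
Putting it together: [x1=-85, x2=59].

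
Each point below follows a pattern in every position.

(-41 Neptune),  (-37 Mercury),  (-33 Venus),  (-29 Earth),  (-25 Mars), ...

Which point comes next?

For the first slot, +4 each step: -41, -37, -33, -29, -25 → -21.
Planet — runs through the planets Mercury→Neptune: Neptune, Mercury, Venus, Earth, Mars → Jupiter.
Combining the parts gives (-21 Jupiter).

(-21 Jupiter)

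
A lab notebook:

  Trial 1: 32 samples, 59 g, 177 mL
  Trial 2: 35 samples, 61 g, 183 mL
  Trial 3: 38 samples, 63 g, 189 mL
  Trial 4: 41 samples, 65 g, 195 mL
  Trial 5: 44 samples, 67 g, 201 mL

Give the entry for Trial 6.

Samples: 32, 35, 38, 41, 44 → 47 (+3 each step).
G — +2 each step: 59, 61, 63, 65, 67 → 69.
ML: always 3 × the g, so 177, 183, 189, 195, 201 → 207.
Putting it together: 47 samples, 69 g, 207 mL.

47 samples, 69 g, 207 mL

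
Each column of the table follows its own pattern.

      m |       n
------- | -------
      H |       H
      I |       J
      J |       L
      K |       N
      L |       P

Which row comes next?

For the column m, letters move forward 1 place in the alphabet: H, I, J, K, L → M.
Column n goes H, J, L, N, P → R (letters move forward 2 places in the alphabet).
Combining the parts gives M  R.

M  R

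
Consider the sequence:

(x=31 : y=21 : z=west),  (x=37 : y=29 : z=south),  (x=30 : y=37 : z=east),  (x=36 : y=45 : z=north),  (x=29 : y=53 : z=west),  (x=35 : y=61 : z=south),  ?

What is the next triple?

(x=28 : y=69 : z=east)

X: alternating steps +6, −7, +6, −7, …; 31, 37, 30, 36, 29, 35 → 28.
Y: +8 each step; 21, 29, 37, 45, 53, 61 → 69.
Z: repeats west → south → east → north, so west, south, east, north, west, south → east.
Combining the parts gives (x=28 : y=69 : z=east).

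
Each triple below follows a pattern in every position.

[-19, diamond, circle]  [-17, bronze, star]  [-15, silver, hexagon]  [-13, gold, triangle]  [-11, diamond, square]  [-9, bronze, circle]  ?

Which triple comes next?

[-7, silver, star]

First value: +2 each step, so -19, -17, -15, -13, -11, -9 → -7.
Rank: repeats diamond → bronze → silver → gold, so diamond, bronze, silver, gold, diamond, bronze → silver.
Shape: repeats circle → star → hexagon → triangle → square; circle, star, hexagon, triangle, square, circle → star.
Combining the parts gives [-7, silver, star].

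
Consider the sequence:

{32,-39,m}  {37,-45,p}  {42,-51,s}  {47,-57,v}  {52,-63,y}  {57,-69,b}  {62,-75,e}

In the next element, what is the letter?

First coordinate — +5 each step: 32, 37, 42, 47, 52, 57, 62 → 67.
Second coordinate: −6 each step; -39, -45, -51, -57, -63, -69, -75 → -81.
For the letter, letters move forward 3 places in the alphabet, wrapping Z→A: m, p, s, v, y, b, e → h.

h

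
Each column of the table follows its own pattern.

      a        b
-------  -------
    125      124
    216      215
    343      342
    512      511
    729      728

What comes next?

1000  999

Column a goes 125, 216, 343, 512, 729 → 1000 (perfect cubes: 5³, 6³, 7³, …).
Column b: always 1 less than the column a; 124, 215, 342, 511, 728 → 999.
So the next line is 1000  999.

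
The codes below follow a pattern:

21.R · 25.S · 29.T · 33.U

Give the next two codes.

For the first component, +4 each step: 21, 25, 29, 33 → 37 → 41.
Letter: letters move forward 1 place in the alphabet, so R, S, T, U → V → W.
So the next two codes are 37.V and 41.W.

37.V then 41.W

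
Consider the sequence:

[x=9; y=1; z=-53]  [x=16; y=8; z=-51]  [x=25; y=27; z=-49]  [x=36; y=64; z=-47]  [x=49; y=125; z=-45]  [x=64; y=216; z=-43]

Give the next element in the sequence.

X — perfect squares: 3², 4², 5², …: 9, 16, 25, 36, 49, 64 → 81.
Y: 1, 8, 27, 64, 125, 216 → 343 (perfect cubes: 1³, 2³, 3³, …).
Z: -53, -51, -49, -47, -45, -43 → -41 (+2 each step).
Putting it together: [x=81; y=343; z=-41].

[x=81; y=343; z=-41]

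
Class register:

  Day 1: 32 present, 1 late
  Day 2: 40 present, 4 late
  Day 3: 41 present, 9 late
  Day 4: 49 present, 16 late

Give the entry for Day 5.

50 present, 25 late

For the present, alternating steps +8, +1, +8, +1, …: 32, 40, 41, 49 → 50.
Late goes 1, 4, 9, 16 → 25 (differences are 3, 5, 7, … (increasing by 2 each time)).
So the next record is 50 present, 25 late.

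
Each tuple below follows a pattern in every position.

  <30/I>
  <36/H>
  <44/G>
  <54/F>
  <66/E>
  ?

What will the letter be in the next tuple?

For the letter, letters move back 1 place in the alphabet: I, H, G, F, E → D.

D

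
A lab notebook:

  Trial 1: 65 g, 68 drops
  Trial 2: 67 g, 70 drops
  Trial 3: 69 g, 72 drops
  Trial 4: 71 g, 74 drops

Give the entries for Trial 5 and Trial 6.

G: +2 each step, so 65, 67, 69, 71 → 73 → 75.
Drops: 68, 70, 72, 74 → 76 → 78 (always 3 more than the g).
So the next two rows are 73 g, 76 drops and 75 g, 78 drops.

73 g, 76 drops; 75 g, 78 drops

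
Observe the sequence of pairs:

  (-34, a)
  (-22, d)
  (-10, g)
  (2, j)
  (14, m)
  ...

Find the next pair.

First entry goes -34, -22, -10, 2, 14 → 26 (+12 each step).
Letter: letters move forward 3 places in the alphabet; a, d, g, j, m → p.
Combining the parts gives (26, p).

(26, p)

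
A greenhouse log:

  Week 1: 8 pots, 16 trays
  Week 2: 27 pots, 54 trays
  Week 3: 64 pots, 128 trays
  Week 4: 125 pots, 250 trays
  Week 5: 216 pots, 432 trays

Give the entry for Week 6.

343 pots, 686 trays

Pots: perfect cubes: 2³, 3³, 4³, …; 8, 27, 64, 125, 216 → 343.
Trays: always 2 × the pots; 16, 54, 128, 250, 432 → 686.
So the next row is 343 pots, 686 trays.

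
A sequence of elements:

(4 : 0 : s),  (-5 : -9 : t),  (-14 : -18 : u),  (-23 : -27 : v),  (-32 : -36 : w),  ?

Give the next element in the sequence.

For the first part, −9 each step: 4, -5, -14, -23, -32 → -41.
Second part: 0, -9, -18, -27, -36 → -45 (always 4 less than the first part).
Letter: s, t, u, v, w → x (letters move forward 1 place in the alphabet).
Putting it together: (-41 : -45 : x).

(-41 : -45 : x)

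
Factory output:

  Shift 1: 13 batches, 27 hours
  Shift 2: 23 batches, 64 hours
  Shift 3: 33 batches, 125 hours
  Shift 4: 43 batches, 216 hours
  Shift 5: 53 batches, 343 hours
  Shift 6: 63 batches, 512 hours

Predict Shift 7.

73 batches, 729 hours

Batches: +10 each step; 13, 23, 33, 43, 53, 63 → 73.
For the hours, perfect cubes: 3³, 4³, 5³, …: 27, 64, 125, 216, 343, 512 → 729.
Combining the parts gives 73 batches, 729 hours.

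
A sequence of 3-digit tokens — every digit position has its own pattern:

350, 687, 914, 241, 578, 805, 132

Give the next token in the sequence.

469

First digit: 3, 6, 9, 2, 5, 8, 1 → 4 (+3 each step, mod 10).
Second digit: 5, 8, 1, 4, 7, 0, 3 → 6 (+3 each step, mod 10).
Third digit: −3 each step, mod 10, so 0, 7, 4, 1, 8, 5, 2 → 9.
Putting it together: 469.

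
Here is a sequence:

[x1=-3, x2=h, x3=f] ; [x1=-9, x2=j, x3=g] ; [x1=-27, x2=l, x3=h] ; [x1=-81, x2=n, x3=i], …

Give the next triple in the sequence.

X1: -3, -9, -27, -81 → -243 (×3 each step).
X2: letters move forward 2 places in the alphabet; h, j, l, n → p.
X3: f, g, h, i → j (letters move forward 1 place in the alphabet).
So the next triple is [x1=-243, x2=p, x3=j].

[x1=-243, x2=p, x3=j]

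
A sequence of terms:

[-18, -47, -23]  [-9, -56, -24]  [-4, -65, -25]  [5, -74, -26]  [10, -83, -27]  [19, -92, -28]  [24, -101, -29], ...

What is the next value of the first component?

33

First component: alternating steps +9, +5, +9, +5, …, so -18, -9, -4, 5, 10, 19, 24 → 33.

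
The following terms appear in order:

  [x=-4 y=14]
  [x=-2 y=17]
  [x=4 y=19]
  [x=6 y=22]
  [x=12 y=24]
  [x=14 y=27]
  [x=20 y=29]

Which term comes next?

[x=22 y=32]

X: -4, -2, 4, 6, 12, 14, 20 → 22 (alternating steps +2, +6, +2, +6, …).
Y: alternating steps +3, +2, +3, +2, …; 14, 17, 19, 22, 24, 27, 29 → 32.
So the next term is [x=22 y=32].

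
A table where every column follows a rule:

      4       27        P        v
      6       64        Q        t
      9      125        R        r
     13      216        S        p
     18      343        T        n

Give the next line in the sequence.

For the first component, differences are 2, 3, 4, … (increasing by 1 each time): 4, 6, 9, 13, 18 → 24.
Second component goes 27, 64, 125, 216, 343 → 512 (perfect cubes: 3³, 4³, 5³, …).
First letter: P, Q, R, S, T → U (letters move forward 1 place in the alphabet).
Second letter: letters move back 2 places in the alphabet; v, t, r, p, n → l.
Putting it together: 24  512  U  l.

24  512  U  l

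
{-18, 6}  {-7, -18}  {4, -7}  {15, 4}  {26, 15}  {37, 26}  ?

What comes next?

For the first slot, +11 each step: -18, -7, 4, 15, 26, 37 → 48.
Second slot goes 6, -18, -7, 4, 15, 26 → 37 (always the previous value of the first slot).
So the next element is {48, 37}.

{48, 37}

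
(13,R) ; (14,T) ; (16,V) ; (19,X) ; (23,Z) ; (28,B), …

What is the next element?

First entry — differences are 1, 2, 3, … (increasing by 1 each time): 13, 14, 16, 19, 23, 28 → 34.
Letter: R, T, V, X, Z, B → D (letters move forward 2 places in the alphabet, wrapping Z→A).
So the next element is (34,D).

(34,D)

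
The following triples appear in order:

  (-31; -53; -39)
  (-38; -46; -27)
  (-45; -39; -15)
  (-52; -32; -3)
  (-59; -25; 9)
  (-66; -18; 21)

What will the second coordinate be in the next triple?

-11

Second coordinate — +7 each step: -53, -46, -39, -32, -25, -18 → -11.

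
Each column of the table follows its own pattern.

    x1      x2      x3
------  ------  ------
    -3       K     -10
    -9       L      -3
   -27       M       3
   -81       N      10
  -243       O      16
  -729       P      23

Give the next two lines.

-2187  Q  29; -6561  R  36

For the column x1, ×3 each step: -3, -9, -27, -81, -243, -729 → -2187 → -6561.
Column x2 goes K, L, M, N, O, P → Q → R (letters move forward 1 place in the alphabet).
Column x3: alternating steps +7, +6, +7, +6, …, so -10, -3, 3, 10, 16, 23 → 29 → 36.
So the next two lines are -2187  Q  29 and -6561  R  36.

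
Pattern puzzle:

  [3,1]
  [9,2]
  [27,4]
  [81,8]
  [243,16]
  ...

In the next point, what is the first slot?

First slot — ×3 each step: 3, 9, 27, 81, 243 → 729.
For the second slot, ×2 each step: 1, 2, 4, 8, 16 → 32.

729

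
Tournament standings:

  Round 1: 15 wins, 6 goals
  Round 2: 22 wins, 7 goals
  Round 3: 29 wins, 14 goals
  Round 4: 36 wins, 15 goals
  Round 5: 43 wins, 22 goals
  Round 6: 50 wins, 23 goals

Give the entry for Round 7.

57 wins, 30 goals

Wins: +7 each step; 15, 22, 29, 36, 43, 50 → 57.
Goals: alternating steps +1, +7, +1, +7, …; 6, 7, 14, 15, 22, 23 → 30.
Putting it together: 57 wins, 30 goals.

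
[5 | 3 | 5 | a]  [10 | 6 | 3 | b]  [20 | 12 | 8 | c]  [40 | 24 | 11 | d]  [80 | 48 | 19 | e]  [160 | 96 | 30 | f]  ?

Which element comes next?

First entry: ×2 each step; 5, 10, 20, 40, 80, 160 → 320.
For the second entry, ×2 each step: 3, 6, 12, 24, 48, 96 → 192.
Third entry: 5, 3, 8, 11, 19, 30 → 49 (each term is the sum of the two before it).
For the letter, letters move forward 1 place in the alphabet: a, b, c, d, e, f → g.
So the next element is [320 | 192 | 49 | g].

[320 | 192 | 49 | g]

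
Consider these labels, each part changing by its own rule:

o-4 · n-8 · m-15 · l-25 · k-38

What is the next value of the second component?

54

For the second component, differences are 4, 7, 10, … (increasing by 3 each time): 4, 8, 15, 25, 38 → 54.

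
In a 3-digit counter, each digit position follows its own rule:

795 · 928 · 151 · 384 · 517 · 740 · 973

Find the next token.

First digit goes 7, 9, 1, 3, 5, 7, 9 → 1 (+2 each step, mod 10).
For the second digit, +3 each step, mod 10: 9, 2, 5, 8, 1, 4, 7 → 0.
Third digit: +3 each step, mod 10, so 5, 8, 1, 4, 7, 0, 3 → 6.
Putting it together: 106.

106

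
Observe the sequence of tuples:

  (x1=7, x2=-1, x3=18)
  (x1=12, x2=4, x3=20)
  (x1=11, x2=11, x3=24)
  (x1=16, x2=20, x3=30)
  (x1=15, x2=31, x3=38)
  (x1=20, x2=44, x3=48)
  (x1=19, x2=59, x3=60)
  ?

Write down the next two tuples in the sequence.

(x1=24, x2=76, x3=74), (x1=23, x2=95, x3=90)

X1: alternating steps +5, −1, +5, −1, …; 7, 12, 11, 16, 15, 20, 19 → 24 → 23.
X2: differences are 5, 7, 9, … (increasing by 2 each time); -1, 4, 11, 20, 31, 44, 59 → 76 → 95.
X3 goes 18, 20, 24, 30, 38, 48, 60 → 74 → 90 (differences are 2, 4, 6, … (increasing by 2 each time)).
Putting the parts together: (x1=24, x2=76, x3=74) and then (x1=23, x2=95, x3=90).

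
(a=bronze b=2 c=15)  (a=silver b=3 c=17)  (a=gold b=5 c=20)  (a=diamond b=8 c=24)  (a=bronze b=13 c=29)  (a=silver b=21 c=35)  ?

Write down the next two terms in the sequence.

A — repeats bronze → silver → gold → diamond: bronze, silver, gold, diamond, bronze, silver → gold → diamond.
B: each term is the sum of the two before it, so 2, 3, 5, 8, 13, 21 → 34 → 55.
C: differences are 2, 3, 4, … (increasing by 1 each time), so 15, 17, 20, 24, 29, 35 → 42 → 50.
So the next two terms are (a=gold b=34 c=42) and (a=diamond b=55 c=50).

(a=gold b=34 c=42), (a=diamond b=55 c=50)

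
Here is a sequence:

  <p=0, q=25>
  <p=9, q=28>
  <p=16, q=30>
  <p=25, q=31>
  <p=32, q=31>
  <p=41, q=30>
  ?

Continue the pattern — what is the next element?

P goes 0, 9, 16, 25, 32, 41 → 48 (alternating steps +9, +7, +9, +7, …).
Q — differences are 3, 2, 1, … (decreasing by 1 each time): 25, 28, 30, 31, 31, 30 → 28.
Putting it together: <p=48, q=28>.

<p=48, q=28>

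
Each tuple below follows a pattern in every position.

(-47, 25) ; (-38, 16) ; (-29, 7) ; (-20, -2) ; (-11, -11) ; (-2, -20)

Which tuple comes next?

(7, -29)

For the first entry, +9 each step: -47, -38, -29, -20, -11, -2 → 7.
For the second entry, together with the first entry always sums to -22: 25, 16, 7, -2, -11, -20 → -29.
So the next tuple is (7, -29).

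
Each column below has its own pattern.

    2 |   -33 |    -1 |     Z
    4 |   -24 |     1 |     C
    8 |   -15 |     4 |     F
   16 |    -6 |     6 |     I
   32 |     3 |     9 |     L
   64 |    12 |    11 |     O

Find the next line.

First component: ×2 each step; 2, 4, 8, 16, 32, 64 → 128.
For the second component, +9 each step: -33, -24, -15, -6, 3, 12 → 21.
Third component goes -1, 1, 4, 6, 9, 11 → 14 (alternating steps +2, +3, +2, +3, …).
Letter goes Z, C, F, I, L, O → R (letters move forward 3 places in the alphabet, wrapping Z→A).
Putting it together: 128  21  14  R.

128  21  14  R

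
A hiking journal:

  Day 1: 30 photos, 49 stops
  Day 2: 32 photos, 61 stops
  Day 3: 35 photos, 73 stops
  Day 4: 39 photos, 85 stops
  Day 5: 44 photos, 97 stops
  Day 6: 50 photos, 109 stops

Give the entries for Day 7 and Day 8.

Photos goes 30, 32, 35, 39, 44, 50 → 57 → 65 (differences are 2, 3, 4, … (increasing by 1 each time)).
Stops goes 49, 61, 73, 85, 97, 109 → 121 → 133 (+12 each step).
Putting the parts together: 57 photos, 121 stops and then 65 photos, 133 stops.

57 photos, 121 stops; 65 photos, 133 stops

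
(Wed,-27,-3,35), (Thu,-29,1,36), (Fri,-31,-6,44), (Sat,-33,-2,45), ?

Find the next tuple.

Day: runs through the weekdays Mon→Sun, so Wed, Thu, Fri, Sat → Sun.
Second part goes -27, -29, -31, -33 → -35 (−2 each step).
Third part goes -3, 1, -6, -2 → -9 (alternating steps +4, −7, +4, −7, …).
Fourth part: 35, 36, 44, 45 → 53 (alternating steps +1, +8, +1, +8, …).
Putting it together: (Sun,-35,-9,53).

(Sun,-35,-9,53)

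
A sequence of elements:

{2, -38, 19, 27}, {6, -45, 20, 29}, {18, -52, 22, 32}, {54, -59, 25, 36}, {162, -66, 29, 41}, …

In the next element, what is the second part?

-73

For the first part, ×3 each step: 2, 6, 18, 54, 162 → 486.
Second part: -38, -45, -52, -59, -66 → -73 (−7 each step).
Third part — differences are 1, 2, 3, … (increasing by 1 each time): 19, 20, 22, 25, 29 → 34.
Fourth part — differences are 2, 3, 4, … (increasing by 1 each time): 27, 29, 32, 36, 41 → 47.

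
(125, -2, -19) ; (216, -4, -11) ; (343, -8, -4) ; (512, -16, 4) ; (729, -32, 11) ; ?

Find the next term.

(1000, -64, 19)

First entry: perfect cubes: 5³, 6³, 7³, …; 125, 216, 343, 512, 729 → 1000.
For the second entry, ×2 each step: -2, -4, -8, -16, -32 → -64.
For the third entry, alternating steps +8, +7, +8, +7, …: -19, -11, -4, 4, 11 → 19.
Combining the parts gives (1000, -64, 19).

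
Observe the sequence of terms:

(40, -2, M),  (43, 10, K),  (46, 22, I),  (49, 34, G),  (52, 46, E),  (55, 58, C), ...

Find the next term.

(58, 70, A)

First component goes 40, 43, 46, 49, 52, 55 → 58 (+3 each step).
For the second component, +12 each step: -2, 10, 22, 34, 46, 58 → 70.
Letter goes M, K, I, G, E, C → A (letters move back 2 places in the alphabet).
So the next term is (58, 70, A).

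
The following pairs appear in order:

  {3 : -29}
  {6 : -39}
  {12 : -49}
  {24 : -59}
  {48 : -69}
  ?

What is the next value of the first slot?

First slot: ×2 each step, so 3, 6, 12, 24, 48 → 96.

96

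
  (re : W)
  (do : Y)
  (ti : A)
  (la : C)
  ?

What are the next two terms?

Note: re, do, ti, la → sol → fa (runs backward through the solfège scale do→ti).
Letter: letters move forward 2 places in the alphabet, wrapping Z→A; W, Y, A, C → E → G.
So the next two terms are (sol : E) and (fa : G).

(sol : E), (fa : G)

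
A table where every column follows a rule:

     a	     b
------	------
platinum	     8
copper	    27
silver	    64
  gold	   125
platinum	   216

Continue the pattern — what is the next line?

Column a: repeats platinum → copper → silver → gold; platinum, copper, silver, gold, platinum → copper.
For the column b, perfect cubes: 2³, 3³, 4³, …: 8, 27, 64, 125, 216 → 343.
Combining the parts gives copper  343.

copper  343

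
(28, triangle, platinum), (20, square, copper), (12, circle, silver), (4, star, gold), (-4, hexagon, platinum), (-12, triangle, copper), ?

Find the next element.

(-20, square, silver)

First component: −8 each step, so 28, 20, 12, 4, -4, -12 → -20.
For the shape, repeats triangle → square → circle → star → hexagon: triangle, square, circle, star, hexagon, triangle → square.
For the metal, repeats platinum → copper → silver → gold: platinum, copper, silver, gold, platinum, copper → silver.
Combining the parts gives (-20, square, silver).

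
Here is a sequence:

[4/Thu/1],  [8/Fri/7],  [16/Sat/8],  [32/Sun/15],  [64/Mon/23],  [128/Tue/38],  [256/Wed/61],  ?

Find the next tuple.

[512/Thu/99]

First value: ×2 each step, so 4, 8, 16, 32, 64, 128, 256 → 512.
Day — runs through the weekdays Mon→Sun: Thu, Fri, Sat, Sun, Mon, Tue, Wed → Thu.
Third value — each term is the sum of the two before it: 1, 7, 8, 15, 23, 38, 61 → 99.
So the next tuple is [512/Thu/99].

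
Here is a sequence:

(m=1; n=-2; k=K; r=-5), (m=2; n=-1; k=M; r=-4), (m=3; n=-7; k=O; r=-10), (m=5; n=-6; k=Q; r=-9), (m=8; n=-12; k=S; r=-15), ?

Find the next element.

M goes 1, 2, 3, 5, 8 → 13 (each term is the sum of the two before it).
N: alternating steps +1, −6, +1, −6, …, so -2, -1, -7, -6, -12 → -11.
K goes K, M, O, Q, S → U (letters move forward 2 places in the alphabet).
R goes -5, -4, -10, -9, -15 → -14 (always 3 less than the n).
Putting it together: (m=13; n=-11; k=U; r=-14).

(m=13; n=-11; k=U; r=-14)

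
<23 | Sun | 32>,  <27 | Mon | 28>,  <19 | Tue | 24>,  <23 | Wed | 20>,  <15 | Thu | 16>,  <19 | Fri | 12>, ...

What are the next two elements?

<11 | Sat | 8>, <15 | Sun | 4>

First entry: alternating steps +4, −8, +4, −8, …; 23, 27, 19, 23, 15, 19 → 11 → 15.
For the day, runs through the weekdays Mon→Sun: Sun, Mon, Tue, Wed, Thu, Fri → Sat → Sun.
Third entry: 32, 28, 24, 20, 16, 12 → 8 → 4 (−4 each step).
So the next two elements are <11 | Sat | 8> and <15 | Sun | 4>.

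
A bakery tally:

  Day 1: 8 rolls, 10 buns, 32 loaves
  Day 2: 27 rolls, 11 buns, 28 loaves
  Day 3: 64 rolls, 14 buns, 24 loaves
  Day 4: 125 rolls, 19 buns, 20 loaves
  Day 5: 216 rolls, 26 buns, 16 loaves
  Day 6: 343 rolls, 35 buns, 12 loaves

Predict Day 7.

Rolls goes 8, 27, 64, 125, 216, 343 → 512 (perfect cubes: 2³, 3³, 4³, …).
Buns: differences are 1, 3, 5, … (increasing by 2 each time), so 10, 11, 14, 19, 26, 35 → 46.
Loaves — −4 each step: 32, 28, 24, 20, 16, 12 → 8.
So the next record is 512 rolls, 46 buns, 8 loaves.

512 rolls, 46 buns, 8 loaves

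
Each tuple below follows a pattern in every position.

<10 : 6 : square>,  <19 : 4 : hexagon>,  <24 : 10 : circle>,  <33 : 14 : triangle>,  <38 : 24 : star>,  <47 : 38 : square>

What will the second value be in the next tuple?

Second value: each term is the sum of the two before it, so 6, 4, 10, 14, 24, 38 → 62.

62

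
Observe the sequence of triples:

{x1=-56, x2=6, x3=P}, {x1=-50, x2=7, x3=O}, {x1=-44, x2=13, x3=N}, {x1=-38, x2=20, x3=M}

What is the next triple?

X1 goes -56, -50, -44, -38 → -32 (+6 each step).
For the x2, each term is the sum of the two before it: 6, 7, 13, 20 → 33.
X3: letters move back 1 place in the alphabet, so P, O, N, M → L.
So the next triple is {x1=-32, x2=33, x3=L}.

{x1=-32, x2=33, x3=L}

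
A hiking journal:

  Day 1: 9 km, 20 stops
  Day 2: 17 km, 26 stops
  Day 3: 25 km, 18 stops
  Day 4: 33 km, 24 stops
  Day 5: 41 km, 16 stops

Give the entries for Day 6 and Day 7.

Km: 9, 17, 25, 33, 41 → 49 → 57 (+8 each step).
Stops: alternating steps +6, −8, +6, −8, …; 20, 26, 18, 24, 16 → 22 → 14.
So the next two rows are 49 km, 22 stops and 57 km, 14 stops.

49 km, 22 stops; 57 km, 14 stops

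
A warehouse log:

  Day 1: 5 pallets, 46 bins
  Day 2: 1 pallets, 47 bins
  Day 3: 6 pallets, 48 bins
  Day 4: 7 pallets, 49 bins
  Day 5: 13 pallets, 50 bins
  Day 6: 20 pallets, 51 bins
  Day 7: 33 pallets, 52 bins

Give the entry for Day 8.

53 pallets, 53 bins

Pallets goes 5, 1, 6, 7, 13, 20, 33 → 53 (each term is the sum of the two before it).
Bins: +1 each step, so 46, 47, 48, 49, 50, 51, 52 → 53.
Putting it together: 53 pallets, 53 bins.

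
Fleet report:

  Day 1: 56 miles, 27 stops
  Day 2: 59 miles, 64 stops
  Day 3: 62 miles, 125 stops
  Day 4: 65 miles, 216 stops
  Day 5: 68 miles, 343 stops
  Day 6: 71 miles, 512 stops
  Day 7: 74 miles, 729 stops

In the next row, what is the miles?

Miles: +3 each step, so 56, 59, 62, 65, 68, 71, 74 → 77.

77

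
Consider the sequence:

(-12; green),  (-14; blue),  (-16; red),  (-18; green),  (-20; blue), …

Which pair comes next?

First part: −2 each step; -12, -14, -16, -18, -20 → -22.
Colour: repeats green → blue → red; green, blue, red, green, blue → red.
So the next pair is (-22; red).

(-22; red)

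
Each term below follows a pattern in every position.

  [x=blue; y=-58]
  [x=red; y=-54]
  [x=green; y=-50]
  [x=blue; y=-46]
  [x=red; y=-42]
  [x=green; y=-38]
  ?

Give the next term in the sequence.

X — repeats blue → red → green: blue, red, green, blue, red, green → blue.
Y — +4 each step: -58, -54, -50, -46, -42, -38 → -34.
Putting it together: [x=blue; y=-34].

[x=blue; y=-34]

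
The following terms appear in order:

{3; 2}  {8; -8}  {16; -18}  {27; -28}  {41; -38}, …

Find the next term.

First component: 3, 8, 16, 27, 41 → 58 (differences are 5, 8, 11, … (increasing by 3 each time)).
Second component — −10 each step: 2, -8, -18, -28, -38 → -48.
Putting it together: {58; -48}.

{58; -48}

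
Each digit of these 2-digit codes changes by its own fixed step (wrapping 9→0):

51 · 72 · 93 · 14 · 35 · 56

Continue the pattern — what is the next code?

77

First digit: +2 each step, mod 10; 5, 7, 9, 1, 3, 5 → 7.
Second digit: +1 each step, mod 10; 1, 2, 3, 4, 5, 6 → 7.
So the next code is 77.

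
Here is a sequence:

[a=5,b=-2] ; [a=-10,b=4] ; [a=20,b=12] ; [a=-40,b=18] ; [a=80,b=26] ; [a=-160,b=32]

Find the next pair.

[a=320,b=40]

A: ×(-2) each step; 5, -10, 20, -40, 80, -160 → 320.
B: -2, 4, 12, 18, 26, 32 → 40 (alternating steps +6, +8, +6, +8, …).
Putting it together: [a=320,b=40].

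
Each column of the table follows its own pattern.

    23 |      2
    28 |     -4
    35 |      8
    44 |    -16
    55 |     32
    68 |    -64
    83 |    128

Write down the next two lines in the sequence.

First component goes 23, 28, 35, 44, 55, 68, 83 → 100 → 119 (differences are 5, 7, 9, … (increasing by 2 each time)).
Second component: ×(-2) each step, so 2, -4, 8, -16, 32, -64, 128 → -256 → 512.
Putting the parts together: 100  -256 and then 119  512.

100  -256; 119  512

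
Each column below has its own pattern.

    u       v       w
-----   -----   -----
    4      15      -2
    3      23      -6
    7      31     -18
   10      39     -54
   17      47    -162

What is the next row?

27  55  -486

Column u goes 4, 3, 7, 10, 17 → 27 (each term is the sum of the two before it).
Column v: +8 each step; 15, 23, 31, 39, 47 → 55.
Column w goes -2, -6, -18, -54, -162 → -486 (×3 each step).
So the next row is 27  55  -486.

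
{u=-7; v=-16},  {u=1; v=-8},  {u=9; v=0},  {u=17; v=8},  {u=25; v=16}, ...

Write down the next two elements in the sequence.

{u=33; v=24}, {u=41; v=32}

U: -7, 1, 9, 17, 25 → 33 → 41 (+8 each step).
For the v, always 9 less than the u: -16, -8, 0, 8, 16 → 24 → 32.
Putting the parts together: {u=33; v=24} and then {u=41; v=32}.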